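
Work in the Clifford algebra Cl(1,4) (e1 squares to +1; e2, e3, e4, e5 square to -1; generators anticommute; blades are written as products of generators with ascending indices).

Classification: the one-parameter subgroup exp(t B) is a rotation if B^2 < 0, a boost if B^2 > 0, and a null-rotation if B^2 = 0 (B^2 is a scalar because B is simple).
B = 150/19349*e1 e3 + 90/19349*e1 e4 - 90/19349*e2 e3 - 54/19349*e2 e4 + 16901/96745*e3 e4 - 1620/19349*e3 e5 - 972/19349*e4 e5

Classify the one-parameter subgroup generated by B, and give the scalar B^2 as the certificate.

B^2 term by term: the squares give (150/19349)^2*(e1 e3)^2 + (90/19349)^2*(e1 e4)^2 + (-90/19349)^2*(e2 e3)^2 + (-54/19349)^2*(e2 e4)^2 + (16901/96745)^2*(e3 e4)^2 + (-1620/19349)^2*(e3 e5)^2 + (-972/19349)^2*(e4 e5)^2 = 22500/374383801*(+1) + 8100/374383801*(+1) + 8100/374383801*(-1) + 2916/374383801*(-1) + 285643801/9359595025*(-1) + 2624400/374383801*(-1) + 944784/374383801*(-1) = -1/25 (each basis 2-blade squares to minus the product of its generators' squares); cross terms between blades sharing an index anticommute and cancel; the commuting (index-disjoint) pairs give grade-4 terms 2*c*c'*(blade product), which cancel blade by blade — e1 e2 e3 e4: 16200/374383801 - 16200/374383801 = 0; e1 e3 e4 e5: -291600/374383801 + 291600/374383801 = 0; e2 e3 e4 e5: 174960/374383801 - 174960/374383801 = 0 — confirming B is simple. So B^2 = -1/25.
Answer: rotation, certificate B^2 = -1/25. No conjugation can change B^2 = -1/25; the sign gives the class.


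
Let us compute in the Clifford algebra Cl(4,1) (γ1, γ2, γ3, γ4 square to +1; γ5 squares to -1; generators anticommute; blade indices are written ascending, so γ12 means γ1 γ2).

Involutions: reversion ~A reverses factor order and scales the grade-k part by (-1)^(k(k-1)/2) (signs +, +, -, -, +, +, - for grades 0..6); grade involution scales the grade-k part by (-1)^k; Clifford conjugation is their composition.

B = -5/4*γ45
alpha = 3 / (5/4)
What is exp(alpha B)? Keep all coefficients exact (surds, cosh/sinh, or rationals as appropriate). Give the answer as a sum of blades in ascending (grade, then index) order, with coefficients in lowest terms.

B^2 = (-5/4)^2*(γ45)^2 = 25/16*(+1) = 25/16 (a basis 2-blade squares to minus the product of its generators' squares).
B^2 = 25/16 — B^2 > 0, so the exponential closes hyperbolically: l = 5/4, alpha*l = 3, so exp(alpha B) = cosh(3) + (sinh(3)/(5/4))*B = cosh(3) + (4*sinh(3)/5)*B.
Answer: cosh(3) - sinh(3)*γ45


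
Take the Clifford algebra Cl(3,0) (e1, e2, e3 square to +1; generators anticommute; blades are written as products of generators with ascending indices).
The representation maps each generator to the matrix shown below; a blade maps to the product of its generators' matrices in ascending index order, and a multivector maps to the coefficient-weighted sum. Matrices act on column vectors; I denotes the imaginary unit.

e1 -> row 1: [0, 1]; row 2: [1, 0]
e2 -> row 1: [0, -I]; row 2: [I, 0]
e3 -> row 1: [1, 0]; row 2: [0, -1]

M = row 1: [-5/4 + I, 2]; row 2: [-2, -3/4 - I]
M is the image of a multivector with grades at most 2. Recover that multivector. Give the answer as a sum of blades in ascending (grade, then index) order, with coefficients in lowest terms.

Method: 1, rho(e1), rho(e2), rho(e3) form a trace-orthogonal basis of the 2x2 complex matrices (tr(X Y) = 2 if X = Y, else 0), so M = m0*1 + m1*rho(e1) + m2*rho(e2) + m3*rho(e3) with m0 = tr(M)/2 = -1, m1 = tr(M rho(e1))/2 = 0, m2 = tr(M rho(e2))/2 = 2*I, m3 = tr(M rho(e3))/2 = -1/4 + I.
Multiplying table entries, the bivector images are rho(e1 e2) = I*rho(e3), rho(e1 e3) = -I*rho(e2), rho(e2 e3) = I*rho(e1); with real blade coefficients the real parts of m0..m3 are the coefficients of 1, e1, e2, e3 and the imaginary parts give the bivectors (e2 e3: Im m1, e1 e3: -Im m2, e1 e2: Im m3).
Answer: -1 - 1/4*e3 + e1 e2 - 2*e1 e3


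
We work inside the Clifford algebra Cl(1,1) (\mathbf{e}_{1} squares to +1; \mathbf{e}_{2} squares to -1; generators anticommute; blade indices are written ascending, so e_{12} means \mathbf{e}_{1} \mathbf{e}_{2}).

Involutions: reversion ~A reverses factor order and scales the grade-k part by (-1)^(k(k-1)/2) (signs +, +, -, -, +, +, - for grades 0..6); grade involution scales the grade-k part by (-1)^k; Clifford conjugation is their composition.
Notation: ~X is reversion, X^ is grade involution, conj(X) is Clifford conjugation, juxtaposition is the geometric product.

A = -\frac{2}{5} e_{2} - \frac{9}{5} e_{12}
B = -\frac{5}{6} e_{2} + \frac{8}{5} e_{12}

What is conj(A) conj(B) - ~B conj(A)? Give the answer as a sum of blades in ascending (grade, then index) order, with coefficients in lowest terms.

first term: -\frac{241}{75} - \frac{107}{50} e_{1}
second term: -\frac{191}{75} - \frac{43}{50} e_{1}
Answer: -\frac{2}{3} - \frac{32}{25} e_{1}


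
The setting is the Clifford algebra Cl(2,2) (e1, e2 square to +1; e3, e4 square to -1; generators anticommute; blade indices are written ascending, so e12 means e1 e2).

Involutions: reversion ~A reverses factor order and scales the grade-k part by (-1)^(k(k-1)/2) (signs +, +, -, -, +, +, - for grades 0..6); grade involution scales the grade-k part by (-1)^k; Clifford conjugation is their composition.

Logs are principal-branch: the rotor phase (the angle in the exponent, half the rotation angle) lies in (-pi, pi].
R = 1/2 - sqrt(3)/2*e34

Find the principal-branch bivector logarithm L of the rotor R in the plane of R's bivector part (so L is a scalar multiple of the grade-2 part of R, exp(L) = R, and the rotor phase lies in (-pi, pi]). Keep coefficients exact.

The scalar part of R is 1/2, and that scalar determines the rotor phase on the principal branch; recovering the unit plane as bivector-part over sine of the phase gives L = phase * plane.
Concretely: cos(phase) = 1/2 gives phase = ±pi/3, and since phase/sin(phase) is even the sign is immaterial: L = (phase/sin(phase)) * <R>_2 = (2*sqrt(3)*pi/9) * <R>_2.
Answer: -pi/3*e34


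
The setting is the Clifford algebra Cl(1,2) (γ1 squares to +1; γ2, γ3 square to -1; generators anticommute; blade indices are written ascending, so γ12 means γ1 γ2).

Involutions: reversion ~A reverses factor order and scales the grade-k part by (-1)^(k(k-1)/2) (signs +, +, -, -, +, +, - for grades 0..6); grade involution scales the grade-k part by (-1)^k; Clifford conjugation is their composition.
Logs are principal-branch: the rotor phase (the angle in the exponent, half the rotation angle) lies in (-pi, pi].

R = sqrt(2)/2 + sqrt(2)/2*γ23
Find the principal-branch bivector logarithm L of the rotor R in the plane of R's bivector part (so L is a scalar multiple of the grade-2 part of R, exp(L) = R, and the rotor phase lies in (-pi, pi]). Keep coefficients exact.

The scalar part of R is sqrt(2)/2, and that scalar determines the rotor phase on the principal branch; recovering the unit plane as bivector-part over sine of the phase gives L = phase * plane.
Concretely: cos(phase) = sqrt(2)/2 gives phase = ±pi/4, and since phase/sin(phase) is even the sign is immaterial: L = (phase/sin(phase)) * <R>_2 = (sqrt(2)*pi/4) * <R>_2.
Answer: pi/4*γ23


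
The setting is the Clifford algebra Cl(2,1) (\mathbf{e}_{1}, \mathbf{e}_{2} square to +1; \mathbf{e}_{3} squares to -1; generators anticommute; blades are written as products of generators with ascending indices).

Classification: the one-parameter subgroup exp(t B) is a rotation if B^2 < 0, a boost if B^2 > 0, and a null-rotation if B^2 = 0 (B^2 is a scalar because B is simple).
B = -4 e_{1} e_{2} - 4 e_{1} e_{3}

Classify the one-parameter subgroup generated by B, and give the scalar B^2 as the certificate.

B^2 term by term: the squares give (-4)^2*(e_{1} e_{2})^2 + (-4)^2*(e_{1} e_{3})^2 = 16*(-1) + 16*(+1) = 0 (each basis 2-blade squares to minus the product of its generators' squares); cross terms between blades sharing an index anticommute and cancel. So B^2 = 0.
Answer: null-rotation, certificate B^2 = 0. Note: conjugating B changes its blade decomposition but never the scalar B^2 = 0, whose sign settles the classification.


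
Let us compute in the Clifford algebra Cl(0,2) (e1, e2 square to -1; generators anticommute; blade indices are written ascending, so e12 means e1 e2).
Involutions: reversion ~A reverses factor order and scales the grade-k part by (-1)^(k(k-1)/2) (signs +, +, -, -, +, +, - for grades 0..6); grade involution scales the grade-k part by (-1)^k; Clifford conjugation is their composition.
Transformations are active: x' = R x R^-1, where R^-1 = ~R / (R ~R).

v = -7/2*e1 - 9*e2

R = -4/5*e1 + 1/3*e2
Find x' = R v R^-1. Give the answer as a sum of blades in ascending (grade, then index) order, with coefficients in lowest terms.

~R = -4/5*e1 + 1/3*e2, and R ~R = -169/225, so R^-1 = ~R / (-169/225).
R v = 1/5 + 251/30*e12
Answer: 1327/338*e1 + 1491/169*e2


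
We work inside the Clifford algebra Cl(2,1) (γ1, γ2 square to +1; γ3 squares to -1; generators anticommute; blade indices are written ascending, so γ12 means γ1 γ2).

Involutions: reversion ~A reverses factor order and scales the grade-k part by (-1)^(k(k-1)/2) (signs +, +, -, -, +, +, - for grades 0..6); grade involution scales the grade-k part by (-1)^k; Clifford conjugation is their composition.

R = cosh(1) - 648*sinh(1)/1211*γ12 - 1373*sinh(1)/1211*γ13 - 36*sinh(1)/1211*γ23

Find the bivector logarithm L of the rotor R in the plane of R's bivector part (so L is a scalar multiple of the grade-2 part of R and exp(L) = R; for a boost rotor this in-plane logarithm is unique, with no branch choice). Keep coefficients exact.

The scalar part of R is cosh(1), which determines |rapidity| via cosh; the sign lives in the bivector part, and pairing them (bivector part over sinh of the rapidity = the plane) gives the unique in-plane L = rapidity * plane.
Concretely: cosh(rapidity) = cosh(1) gives rapidity = ±1, and since rapidity/sinh(rapidity) is even the sign is immaterial: L = (rapidity/sinh(rapidity)) * <R>_2 = (1/sinh(1)) * <R>_2.
Answer: -648/1211*γ12 - 1373/1211*γ13 - 36/1211*γ23


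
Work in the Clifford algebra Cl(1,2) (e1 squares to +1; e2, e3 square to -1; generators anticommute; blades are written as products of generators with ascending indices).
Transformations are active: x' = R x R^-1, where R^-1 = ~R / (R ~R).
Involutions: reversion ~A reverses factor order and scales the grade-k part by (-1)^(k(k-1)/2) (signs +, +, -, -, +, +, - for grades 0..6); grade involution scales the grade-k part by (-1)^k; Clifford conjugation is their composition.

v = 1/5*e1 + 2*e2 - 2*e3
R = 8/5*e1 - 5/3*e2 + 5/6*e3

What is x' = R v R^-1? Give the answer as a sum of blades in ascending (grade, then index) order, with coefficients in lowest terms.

~R = 8/5*e1 - 5/3*e2 + 5/6*e3, and R ~R = -821/900, so R^-1 = ~R / (-821/900).
R v = 133/25 + 53/15*e1 e2 - 101/30*e1 e3 + 5/3*e2 e3
Answer: -77429/4105*e1 + 14318/821*e2 - 6338/821*e3


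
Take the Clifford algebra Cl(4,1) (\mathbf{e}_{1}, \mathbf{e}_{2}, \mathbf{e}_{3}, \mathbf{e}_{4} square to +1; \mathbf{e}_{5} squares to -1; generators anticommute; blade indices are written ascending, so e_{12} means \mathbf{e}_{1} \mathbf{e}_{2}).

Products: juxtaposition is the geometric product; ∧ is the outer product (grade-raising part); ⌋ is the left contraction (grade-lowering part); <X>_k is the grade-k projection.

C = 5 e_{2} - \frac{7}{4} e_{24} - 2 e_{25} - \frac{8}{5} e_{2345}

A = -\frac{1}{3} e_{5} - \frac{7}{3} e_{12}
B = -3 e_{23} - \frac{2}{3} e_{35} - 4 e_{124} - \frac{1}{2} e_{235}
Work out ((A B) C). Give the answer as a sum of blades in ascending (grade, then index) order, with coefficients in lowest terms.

step 1: \frac{2}{9} e_{3} - \frac{28}{3} e_{4} + 7 e_{13} - \frac{1}{6} e_{23} + \frac{7}{6} e_{135} + e_{235} + \frac{14}{9} e_{1235} - \frac{4}{3} e_{1245}
step 2: -\frac{49}{3} e_{2} + \frac{17}{6} e_{3} + \frac{8}{5} e_{4} + \frac{236}{45} e_{13} - \frac{8}{45} e_{14} - \frac{7}{3} e_{15} - \frac{10}{9} e_{23} + \frac{140}{3} e_{24} - \frac{7}{24} e_{34} + \frac{14}{3} e_{35} - \frac{4}{15} e_{45} - \frac{98}{3} e_{123} + \frac{28}{15} e_{124} + \frac{70}{9} e_{135} - \frac{20}{3} e_{145} + \frac{7}{18} e_{234} + \frac{692}{45} e_{235} - \frac{824}{45} e_{245} + \frac{7}{4} e_{345} + \frac{49}{4} e_{1234} + \frac{119}{6} e_{1235} + \frac{56}{5} e_{1245} + \frac{49}{18} e_{1345} + \frac{49}{24} e_{12345}
Answer: -\frac{49}{3} e_{2} + \frac{17}{6} e_{3} + \frac{8}{5} e_{4} + \frac{236}{45} e_{13} - \frac{8}{45} e_{14} - \frac{7}{3} e_{15} - \frac{10}{9} e_{23} + \frac{140}{3} e_{24} - \frac{7}{24} e_{34} + \frac{14}{3} e_{35} - \frac{4}{15} e_{45} - \frac{98}{3} e_{123} + \frac{28}{15} e_{124} + \frac{70}{9} e_{135} - \frac{20}{3} e_{145} + \frac{7}{18} e_{234} + \frac{692}{45} e_{235} - \frac{824}{45} e_{245} + \frac{7}{4} e_{345} + \frac{49}{4} e_{1234} + \frac{119}{6} e_{1235} + \frac{56}{5} e_{1245} + \frac{49}{18} e_{1345} + \frac{49}{24} e_{12345}


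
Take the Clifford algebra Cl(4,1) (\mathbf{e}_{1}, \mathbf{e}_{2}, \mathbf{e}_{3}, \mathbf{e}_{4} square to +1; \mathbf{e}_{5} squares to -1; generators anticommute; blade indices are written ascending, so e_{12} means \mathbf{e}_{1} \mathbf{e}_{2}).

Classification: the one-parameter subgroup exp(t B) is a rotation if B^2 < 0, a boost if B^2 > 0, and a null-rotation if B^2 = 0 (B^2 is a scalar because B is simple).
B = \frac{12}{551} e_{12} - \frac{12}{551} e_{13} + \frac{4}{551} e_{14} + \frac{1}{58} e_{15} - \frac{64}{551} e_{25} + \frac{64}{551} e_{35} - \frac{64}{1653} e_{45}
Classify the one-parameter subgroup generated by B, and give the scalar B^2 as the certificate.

B^2 term by term: the squares give (\frac{12}{551})^2*(e_{12})^2 + (-\frac{12}{551})^2*(e_{13})^2 + (\frac{4}{551})^2*(e_{14})^2 + (\frac{1}{58})^2*(e_{15})^2 + (-\frac{64}{551})^2*(e_{25})^2 + (\frac{64}{551})^2*(e_{35})^2 + (-\frac{64}{1653})^2*(e_{45})^2 = \frac{144}{303601}*(-1) + \frac{144}{303601}*(-1) + \frac{16}{303601}*(-1) + \frac{1}{3364}*(+1) + \frac{4096}{303601}*(+1) + \frac{4096}{303601}*(+1) + \frac{4096}{2732409}*(+1) = \frac{1}{36} (each basis 2-blade squares to minus the product of its generators' squares); cross terms between blades sharing an index anticommute and cancel; the commuting (index-disjoint) pairs give grade-4 terms 2*c*c'*(blade product), which cancel blade by blade — e_{1235}: \frac{1536}{303601} - \frac{1536}{303601} = 0; e_{1245}: -\frac{512}{303601} + \frac{512}{303601} = 0; e_{1345}: \frac{512}{303601} - \frac{512}{303601} = 0 — confirming B is simple. So B^2 = \frac{1}{36}.
Answer: boost, certificate B^2 = \frac{1}{36}. Check the certificate: B^2 = \frac{1}{36}, and that sign is decisive whatever form B takes.


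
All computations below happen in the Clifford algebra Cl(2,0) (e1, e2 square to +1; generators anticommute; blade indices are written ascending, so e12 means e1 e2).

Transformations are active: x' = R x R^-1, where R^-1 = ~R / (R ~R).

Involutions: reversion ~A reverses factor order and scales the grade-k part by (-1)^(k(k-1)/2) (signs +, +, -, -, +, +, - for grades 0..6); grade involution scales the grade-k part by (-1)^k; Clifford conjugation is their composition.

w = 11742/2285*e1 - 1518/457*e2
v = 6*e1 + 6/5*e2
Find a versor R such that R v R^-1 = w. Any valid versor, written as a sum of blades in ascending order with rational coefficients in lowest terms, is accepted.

Sketch: the shared square 936/25 makes R = v + w = 25452/2285*e1 - 4848/2285*e2 the natural versor; its sandwich fixes that direction, negates (v - w)/2, and sends v to w.
Answer: 25452/2285*e1 - 4848/2285*e2


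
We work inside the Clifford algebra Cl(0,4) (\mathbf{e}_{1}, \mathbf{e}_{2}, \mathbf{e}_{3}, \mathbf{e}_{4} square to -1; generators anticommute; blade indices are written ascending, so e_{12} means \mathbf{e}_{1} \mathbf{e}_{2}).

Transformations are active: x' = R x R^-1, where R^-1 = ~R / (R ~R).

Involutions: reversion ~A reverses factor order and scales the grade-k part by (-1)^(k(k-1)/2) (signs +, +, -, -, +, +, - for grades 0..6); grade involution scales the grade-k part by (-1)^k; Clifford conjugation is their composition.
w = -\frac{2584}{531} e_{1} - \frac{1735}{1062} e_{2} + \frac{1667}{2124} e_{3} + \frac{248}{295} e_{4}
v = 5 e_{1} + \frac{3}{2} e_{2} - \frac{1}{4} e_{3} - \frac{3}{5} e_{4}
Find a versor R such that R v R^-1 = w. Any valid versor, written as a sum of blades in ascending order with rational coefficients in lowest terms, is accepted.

Sketch: the shared square -\frac{11069}{400} makes R = v + w = \frac{71}{531} e_{1} - \frac{71}{531} e_{2} + \frac{284}{531} e_{3} + \frac{71}{295} e_{4} the natural versor; its sandwich fixes that direction, negates (v - w)/2, and sends v to w.
Answer: \frac{71}{531} e_{1} - \frac{71}{531} e_{2} + \frac{284}{531} e_{3} + \frac{71}{295} e_{4}


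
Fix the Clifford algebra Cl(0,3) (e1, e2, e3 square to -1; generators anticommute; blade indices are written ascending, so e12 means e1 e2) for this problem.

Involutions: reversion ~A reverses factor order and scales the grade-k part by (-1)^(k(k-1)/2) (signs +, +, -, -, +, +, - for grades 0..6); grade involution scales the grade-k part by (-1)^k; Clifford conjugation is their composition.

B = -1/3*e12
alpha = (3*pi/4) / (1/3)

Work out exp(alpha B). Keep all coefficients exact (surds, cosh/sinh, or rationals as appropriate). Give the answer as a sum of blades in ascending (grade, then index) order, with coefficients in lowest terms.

B^2 = (-1/3)^2*(e12)^2 = 1/9*(-1) = -1/9 (a basis 2-blade squares to minus the product of its generators' squares).
B^2 = -1/9 — the series telescopes trigonometrically here: l = 1/3, alpha*l = 3*pi/4, so exp(alpha B) = cos(3*pi/4) + (sin(3*pi/4)/(1/3))*B = -sqrt(2)/2 + (3*sqrt(2)/2)*B.
Answer: -sqrt(2)/2 - sqrt(2)/2*e12


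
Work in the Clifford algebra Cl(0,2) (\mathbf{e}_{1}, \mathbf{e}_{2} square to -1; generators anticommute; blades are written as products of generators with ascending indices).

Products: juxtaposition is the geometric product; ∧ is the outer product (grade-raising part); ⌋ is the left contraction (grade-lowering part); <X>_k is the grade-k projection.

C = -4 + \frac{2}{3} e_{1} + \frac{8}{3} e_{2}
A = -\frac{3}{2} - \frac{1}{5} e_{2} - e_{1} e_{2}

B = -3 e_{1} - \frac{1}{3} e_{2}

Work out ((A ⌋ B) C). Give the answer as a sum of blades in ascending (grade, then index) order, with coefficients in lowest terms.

step 1: -\frac{1}{15} + \frac{9}{2} e_{1} + \frac{1}{2} e_{2}
step 2: -\frac{61}{15} - \frac{812}{45} e_{1} - \frac{98}{45} e_{2} + \frac{35}{3} e_{1} e_{2}
Answer: -\frac{61}{15} - \frac{812}{45} e_{1} - \frac{98}{45} e_{2} + \frac{35}{3} e_{1} e_{2}


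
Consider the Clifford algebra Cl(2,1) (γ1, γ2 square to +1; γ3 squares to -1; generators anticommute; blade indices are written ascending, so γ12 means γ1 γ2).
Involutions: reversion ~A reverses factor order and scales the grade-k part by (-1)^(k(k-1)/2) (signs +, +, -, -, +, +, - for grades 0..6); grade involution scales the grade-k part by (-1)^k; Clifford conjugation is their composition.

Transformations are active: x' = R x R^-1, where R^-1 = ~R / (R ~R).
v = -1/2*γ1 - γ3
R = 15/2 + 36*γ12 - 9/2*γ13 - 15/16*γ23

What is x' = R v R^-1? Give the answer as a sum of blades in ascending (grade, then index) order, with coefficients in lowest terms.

~R = 15/2 - 36*γ12 + 9/2*γ13 + 15/16*γ23, and R ~R = 340767/256, so R^-1 = ~R / (340767/256).
R v = -33/4*γ1 + 273/16*γ2 - 39/4*γ3 - 1137/32*γ123
Answer: 9011/25242*γ1 + 16376/37863*γ2 - 65/63*γ3


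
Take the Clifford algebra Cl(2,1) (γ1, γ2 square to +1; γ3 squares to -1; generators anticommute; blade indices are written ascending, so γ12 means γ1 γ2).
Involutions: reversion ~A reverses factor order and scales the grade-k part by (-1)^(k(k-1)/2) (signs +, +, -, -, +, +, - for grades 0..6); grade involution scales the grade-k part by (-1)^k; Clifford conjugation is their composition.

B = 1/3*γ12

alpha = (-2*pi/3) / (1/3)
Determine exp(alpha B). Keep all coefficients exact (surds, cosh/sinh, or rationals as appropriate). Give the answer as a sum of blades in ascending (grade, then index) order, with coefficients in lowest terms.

B^2 = (1/3)^2*(γ12)^2 = 1/9*(-1) = -1/9 (a basis 2-blade squares to minus the product of its generators' squares).
B^2 = -1/9 — the negative square puts this in the circular regime; l = 1/3, alpha*l = -2*pi/3, so exp(alpha B) = cos(-2*pi/3) + (sin(-2*pi/3)/(1/3))*B = -1/2 + (-3*sqrt(3)/2)*B.
Answer: -1/2 - sqrt(3)/2*γ12


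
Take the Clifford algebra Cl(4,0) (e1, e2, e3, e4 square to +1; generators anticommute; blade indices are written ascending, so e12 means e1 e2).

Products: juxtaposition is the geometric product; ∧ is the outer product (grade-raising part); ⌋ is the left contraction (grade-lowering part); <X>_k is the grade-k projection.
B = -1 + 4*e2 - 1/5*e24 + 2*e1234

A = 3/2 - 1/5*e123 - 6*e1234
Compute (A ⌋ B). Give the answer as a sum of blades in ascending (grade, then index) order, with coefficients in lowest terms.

step 1: -27/2 + 6*e2 + 2/5*e4 - 3/10*e24 + 3*e1234
Answer: -27/2 + 6*e2 + 2/5*e4 - 3/10*e24 + 3*e1234


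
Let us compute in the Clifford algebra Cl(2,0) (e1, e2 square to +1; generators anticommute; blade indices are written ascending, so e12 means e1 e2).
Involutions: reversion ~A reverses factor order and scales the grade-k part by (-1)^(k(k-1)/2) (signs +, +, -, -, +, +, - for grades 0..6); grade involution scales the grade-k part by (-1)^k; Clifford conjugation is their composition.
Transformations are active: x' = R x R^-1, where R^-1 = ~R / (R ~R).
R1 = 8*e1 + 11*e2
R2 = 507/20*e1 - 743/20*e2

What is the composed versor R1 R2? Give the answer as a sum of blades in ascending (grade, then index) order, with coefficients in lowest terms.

Distribute over the terms of R1 (each basis-blade product reordered to ascending indices, repeated generators contracted through their squares):
(8*e1) R2 = 1014/5 - 1486/5*e12
(11*e2) R2 = -8173/20 - 5577/20*e12
Summing the partial products and collecting blades:
Answer: -4117/20 - 11521/20*e12


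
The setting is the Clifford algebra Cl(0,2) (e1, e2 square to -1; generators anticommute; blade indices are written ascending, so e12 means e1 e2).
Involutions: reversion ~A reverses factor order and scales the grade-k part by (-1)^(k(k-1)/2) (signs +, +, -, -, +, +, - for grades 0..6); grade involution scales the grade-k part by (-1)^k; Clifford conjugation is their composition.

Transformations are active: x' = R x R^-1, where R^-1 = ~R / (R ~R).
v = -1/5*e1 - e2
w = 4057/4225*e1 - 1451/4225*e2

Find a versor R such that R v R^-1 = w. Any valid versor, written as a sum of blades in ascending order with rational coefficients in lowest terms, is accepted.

Reasoning: v^2 = w^2 = -26/25 since conjugation preserves the quadratic form; R = v + w = 3212/4225*e1 - 5676/4225*e2 is then valid when invertible, keeping its own part and reversing (v - w)/2.
Answer: 3212/4225*e1 - 5676/4225*e2


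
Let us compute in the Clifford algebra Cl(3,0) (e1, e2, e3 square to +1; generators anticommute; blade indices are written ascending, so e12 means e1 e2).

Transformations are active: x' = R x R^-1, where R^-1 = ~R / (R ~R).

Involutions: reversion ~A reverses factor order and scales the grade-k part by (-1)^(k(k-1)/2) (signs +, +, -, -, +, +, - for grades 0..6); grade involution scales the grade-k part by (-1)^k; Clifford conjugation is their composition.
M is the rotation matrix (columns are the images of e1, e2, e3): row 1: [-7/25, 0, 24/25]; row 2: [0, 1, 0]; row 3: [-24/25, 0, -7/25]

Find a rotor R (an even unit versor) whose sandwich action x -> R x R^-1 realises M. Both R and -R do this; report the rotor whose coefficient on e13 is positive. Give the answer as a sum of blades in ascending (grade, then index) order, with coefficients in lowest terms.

Method: write R = a + b12*e12 + b13*e13 + b23*e23 with a^2 + b12^2 + b13^2 + b23^2 = 1 (so R^-1 = ~R). Expanding the columns R e_j ~R gives tr M = 4a^2 - 1 and, from the antisymmetric part, M21 - M12 = -4a*b12, M13 - M31 = 4a*b13, M32 - M23 = -4a*b23.
Here tr M = 11/25, so a^2 = (1 + tr M)/4 = 9/25 and a = ±3/5. Taking a = 3/5: M21 - M12 = 0, M13 - M31 = 48/25, M32 - M23 = 0, giving b12 = 0, b13 = 4/5, b23 = 0, i.e. R = 3/5 + 4/5*e13.
Its e13 coefficient is already positive.
Answer: 3/5 + 4/5*e13. Recall the cover is two-to-one: with M of trace 11/25, both preimages act alike, and the stated e13 sign chooses the sheet.


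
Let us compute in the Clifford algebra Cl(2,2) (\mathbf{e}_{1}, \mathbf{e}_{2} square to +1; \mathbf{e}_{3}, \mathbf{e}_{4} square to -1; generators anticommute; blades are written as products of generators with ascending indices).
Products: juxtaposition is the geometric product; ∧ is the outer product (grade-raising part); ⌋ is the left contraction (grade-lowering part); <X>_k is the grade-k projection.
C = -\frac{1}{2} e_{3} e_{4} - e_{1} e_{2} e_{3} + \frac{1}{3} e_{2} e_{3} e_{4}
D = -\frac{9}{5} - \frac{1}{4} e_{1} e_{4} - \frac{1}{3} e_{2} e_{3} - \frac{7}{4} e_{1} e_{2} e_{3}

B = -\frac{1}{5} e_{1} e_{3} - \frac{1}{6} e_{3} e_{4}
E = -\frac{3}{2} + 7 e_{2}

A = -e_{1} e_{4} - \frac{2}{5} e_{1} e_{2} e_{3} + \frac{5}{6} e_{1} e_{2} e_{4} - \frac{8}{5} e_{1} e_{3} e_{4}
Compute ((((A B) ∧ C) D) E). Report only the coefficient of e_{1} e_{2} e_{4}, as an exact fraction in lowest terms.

step 1: -\frac{4}{15} e_{1} - \frac{2}{25} e_{2} + \frac{8}{25} e_{4} + \frac{1}{6} e_{1} e_{3} + \frac{1}{5} e_{3} e_{4} - \frac{5}{36} e_{1} e_{2} e_{3} - \frac{1}{15} e_{1} e_{2} e_{4} + \frac{1}{6} e_{2} e_{3} e_{4}
step 2: \frac{2}{15} e_{1} e_{3} e_{4} + \frac{1}{25} e_{2} e_{3} e_{4} + \frac{52}{225} e_{1} e_{2} e_{3} e_{4}
step 3: \frac{1}{30} e_{3} + \frac{88}{225} e_{4} - \frac{19}{2700} e_{1} e_{4} - \frac{13}{225} e_{2} e_{3} - \frac{7}{30} e_{2} e_{4} - \frac{1}{100} e_{1} e_{2} e_{3} - \frac{2}{45} e_{1} e_{2} e_{4} - \frac{6}{25} e_{1} e_{3} e_{4} - \frac{9}{125} e_{2} e_{3} e_{4} - \frac{52}{125} e_{1} e_{2} e_{3} e_{4}
step 4: \frac{319}{900} e_{3} + \frac{157}{150} e_{4} + \frac{7}{100} e_{1} e_{3} + \frac{193}{600} e_{1} e_{4} - \frac{11}{75} e_{2} e_{3} - \frac{2149}{900} e_{2} e_{4} - \frac{63}{125} e_{3} e_{4} + \frac{3}{200} e_{1} e_{2} e_{3} + \frac{313}{2700} e_{1} e_{2} e_{4} - \frac{319}{125} e_{1} e_{3} e_{4} + \frac{27}{250} e_{2} e_{3} e_{4} - \frac{132}{125} e_{1} e_{2} e_{3} e_{4}
Answer: \frac{313}{2700}


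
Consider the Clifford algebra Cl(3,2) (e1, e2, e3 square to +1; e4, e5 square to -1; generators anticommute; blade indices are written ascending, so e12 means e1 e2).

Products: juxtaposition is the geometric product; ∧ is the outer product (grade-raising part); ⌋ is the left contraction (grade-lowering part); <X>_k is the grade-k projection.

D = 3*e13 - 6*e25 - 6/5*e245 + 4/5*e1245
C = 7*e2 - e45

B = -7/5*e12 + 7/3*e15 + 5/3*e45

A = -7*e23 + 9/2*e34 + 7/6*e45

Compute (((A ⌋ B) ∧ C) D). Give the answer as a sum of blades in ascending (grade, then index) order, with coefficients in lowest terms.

step 1: -35/18
step 2: -245/18*e2 + 35/18*e45
step 3: 7/3*e2 + 245/3*e5 - 14/9*e12 + 35/3*e24 + 49/3*e45 + 245/6*e123 + 98/9*e145 + 35/6*e1345
Answer: 7/3*e2 + 245/3*e5 - 14/9*e12 + 35/3*e24 + 49/3*e45 + 245/6*e123 + 98/9*e145 + 35/6*e1345


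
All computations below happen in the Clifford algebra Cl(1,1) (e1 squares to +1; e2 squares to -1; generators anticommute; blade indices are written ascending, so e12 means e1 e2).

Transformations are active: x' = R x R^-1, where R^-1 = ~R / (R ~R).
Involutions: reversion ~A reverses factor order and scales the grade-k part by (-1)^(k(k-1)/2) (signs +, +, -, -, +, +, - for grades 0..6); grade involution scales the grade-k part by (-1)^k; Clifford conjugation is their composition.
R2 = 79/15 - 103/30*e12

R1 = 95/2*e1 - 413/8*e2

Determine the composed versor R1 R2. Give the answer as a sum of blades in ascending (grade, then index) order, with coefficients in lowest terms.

Distribute over the terms of R1 (each basis-blade product reordered to ascending indices, repeated generators contracted through their squares):
(95/2*e1) R2 = 1501/6*e1 - 1957/12*e2
(-413/8*e2) R2 = 42539/240*e1 - 32627/120*e2
Summing the partial products and collecting blades:
Answer: 34193/80*e1 - 17399/40*e2


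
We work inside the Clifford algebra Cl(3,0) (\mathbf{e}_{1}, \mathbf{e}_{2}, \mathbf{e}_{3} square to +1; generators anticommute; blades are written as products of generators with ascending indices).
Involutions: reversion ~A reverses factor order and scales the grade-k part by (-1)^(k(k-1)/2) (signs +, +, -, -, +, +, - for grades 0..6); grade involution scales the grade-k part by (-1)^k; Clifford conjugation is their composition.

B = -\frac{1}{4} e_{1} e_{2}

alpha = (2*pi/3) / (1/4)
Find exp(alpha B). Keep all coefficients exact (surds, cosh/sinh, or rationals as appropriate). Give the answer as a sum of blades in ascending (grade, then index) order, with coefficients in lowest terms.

B^2 = (-\frac{1}{4})^2*(e_{1} e_{2})^2 = \frac{1}{16}*(-1) = -\frac{1}{16} (a basis 2-blade squares to minus the product of its generators' squares).
B^2 = -\frac{1}{16} — the series telescopes trigonometrically here: l = \frac{1}{4}, alpha*l = \frac{2 \pi}{3}, so exp(alpha B) = cos(\frac{2 \pi}{3}) + (sin(\frac{2 \pi}{3})/(\frac{1}{4}))*B = - \frac{1}{2} + (2 \sqrt{3})*B.
Answer: - \frac{1}{2} - \frac{\sqrt{3}}{2} e_{1} e_{2}


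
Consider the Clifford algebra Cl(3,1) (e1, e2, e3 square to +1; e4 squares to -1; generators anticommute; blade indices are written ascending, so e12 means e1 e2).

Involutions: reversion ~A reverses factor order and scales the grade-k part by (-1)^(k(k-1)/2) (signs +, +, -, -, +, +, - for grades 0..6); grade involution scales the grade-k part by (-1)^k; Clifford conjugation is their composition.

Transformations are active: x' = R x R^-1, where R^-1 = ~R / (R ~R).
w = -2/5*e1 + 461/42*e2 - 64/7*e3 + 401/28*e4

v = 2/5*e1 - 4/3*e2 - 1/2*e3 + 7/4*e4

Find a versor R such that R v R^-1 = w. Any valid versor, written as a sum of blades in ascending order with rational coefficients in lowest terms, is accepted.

Since q(v) = q(w) = -3149/3600, the sum R = v + w = 135/14*e2 - 135/14*e3 + 225/14*e4 does the job whenever invertible.
Answer: 135/14*e2 - 135/14*e3 + 225/14*e4


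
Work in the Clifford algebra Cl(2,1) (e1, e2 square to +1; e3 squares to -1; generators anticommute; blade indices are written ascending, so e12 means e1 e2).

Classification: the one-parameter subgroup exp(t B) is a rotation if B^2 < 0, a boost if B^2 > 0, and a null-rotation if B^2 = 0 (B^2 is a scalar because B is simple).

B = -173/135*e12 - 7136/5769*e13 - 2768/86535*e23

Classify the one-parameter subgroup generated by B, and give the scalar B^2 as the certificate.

B^2 term by term: the squares give (-173/135)^2*(e12)^2 + (-7136/5769)^2*(e13)^2 + (-2768/86535)^2*(e23)^2 = 29929/18225*(-1) + 50922496/33281361*(+1) + 7661824/7488306225*(+1) = -1/9 (each basis 2-blade squares to minus the product of its generators' squares); cross terms between blades sharing an index anticommute and cancel. So B^2 = -1/9.
Answer: rotation, certificate B^2 = -1/9. Certificate logic: -1/9 is a conjugation-invariant scalar, so its sign fixes rotation versus boost versus null-rotation outright.


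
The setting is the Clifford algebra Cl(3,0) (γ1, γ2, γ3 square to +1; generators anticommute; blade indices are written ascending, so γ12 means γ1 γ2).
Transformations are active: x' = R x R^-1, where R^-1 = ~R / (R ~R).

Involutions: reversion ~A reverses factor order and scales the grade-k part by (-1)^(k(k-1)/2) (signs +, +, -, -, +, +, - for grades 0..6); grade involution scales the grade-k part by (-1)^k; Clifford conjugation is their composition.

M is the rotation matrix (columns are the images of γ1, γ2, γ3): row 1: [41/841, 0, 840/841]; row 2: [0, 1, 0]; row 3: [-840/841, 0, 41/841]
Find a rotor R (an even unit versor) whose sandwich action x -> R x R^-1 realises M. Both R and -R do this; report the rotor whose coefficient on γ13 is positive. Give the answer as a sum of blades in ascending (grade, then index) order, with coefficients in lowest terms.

Method: write R = a + b12*γ12 + b13*γ13 + b23*γ23 with a^2 + b12^2 + b13^2 + b23^2 = 1 (so R^-1 = ~R). Expanding the columns R e_j ~R gives tr M = 4a^2 - 1 and, from the antisymmetric part, M21 - M12 = -4a*b12, M13 - M31 = 4a*b13, M32 - M23 = -4a*b23.
Here tr M = 923/841, so a^2 = (1 + tr M)/4 = 441/841 and a = ±21/29. Taking a = 21/29: M21 - M12 = 0, M13 - M31 = 1680/841, M32 - M23 = 0, giving b12 = 0, b13 = 20/29, b23 = 0, i.e. R = 21/29 + 20/29*γ13.
Its γ13 coefficient is already positive.
Answer: 21/29 + 20/29*γ13. Uniqueness: Spin(3) -> SO(3) maps R and -R to the same rotation of trace 923/841; fixing the sign of the γ13 coefficient removes the ambiguity.


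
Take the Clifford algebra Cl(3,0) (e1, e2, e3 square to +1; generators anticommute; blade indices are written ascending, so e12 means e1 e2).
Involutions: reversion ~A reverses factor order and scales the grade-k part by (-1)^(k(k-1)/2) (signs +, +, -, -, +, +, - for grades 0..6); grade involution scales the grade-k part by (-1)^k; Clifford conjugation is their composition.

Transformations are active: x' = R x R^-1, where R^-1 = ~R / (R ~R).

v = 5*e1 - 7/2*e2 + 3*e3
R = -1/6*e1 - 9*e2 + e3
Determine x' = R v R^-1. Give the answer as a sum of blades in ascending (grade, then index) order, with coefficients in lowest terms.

~R = -1/6*e1 - 9*e2 + e3, and R ~R = 2953/36, so R^-1 = ~R / (2953/36).
R v = 101/3 + 547/12*e12 - 11/2*e13 - 47/2*e23
Answer: -15169/2953*e1 - 22961/5906*e2 - 6435/2953*e3


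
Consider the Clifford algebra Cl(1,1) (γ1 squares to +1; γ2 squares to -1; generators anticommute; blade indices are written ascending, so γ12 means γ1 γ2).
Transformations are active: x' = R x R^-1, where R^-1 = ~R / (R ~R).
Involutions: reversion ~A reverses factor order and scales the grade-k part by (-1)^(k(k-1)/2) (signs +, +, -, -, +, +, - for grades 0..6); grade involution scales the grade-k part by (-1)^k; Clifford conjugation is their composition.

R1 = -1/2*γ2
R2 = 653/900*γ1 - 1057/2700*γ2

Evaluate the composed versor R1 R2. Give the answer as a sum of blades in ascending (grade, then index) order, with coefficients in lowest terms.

Distribute over the terms of R1 (each basis-blade product reordered to ascending indices, repeated generators contracted through their squares):
(-1/2*γ2) R2 = -1057/5400 + 653/1800*γ12
Answer: -1057/5400 + 653/1800*γ12


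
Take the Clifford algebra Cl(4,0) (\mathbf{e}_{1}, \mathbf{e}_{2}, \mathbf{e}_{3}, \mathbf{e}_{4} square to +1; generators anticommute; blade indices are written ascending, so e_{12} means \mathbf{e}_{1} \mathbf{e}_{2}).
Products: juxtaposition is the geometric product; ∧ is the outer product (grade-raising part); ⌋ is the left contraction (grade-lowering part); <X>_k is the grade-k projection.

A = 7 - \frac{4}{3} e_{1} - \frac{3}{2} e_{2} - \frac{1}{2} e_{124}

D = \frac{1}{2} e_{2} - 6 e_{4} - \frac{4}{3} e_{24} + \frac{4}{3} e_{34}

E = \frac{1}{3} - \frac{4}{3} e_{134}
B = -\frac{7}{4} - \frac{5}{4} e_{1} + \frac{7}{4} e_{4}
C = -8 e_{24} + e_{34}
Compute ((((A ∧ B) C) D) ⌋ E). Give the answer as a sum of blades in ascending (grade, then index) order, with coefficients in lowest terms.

step 1: -\frac{49}{4} - \frac{77}{12} e_{1} + \frac{21}{8} e_{2} + \frac{49}{4} e_{4} - \frac{15}{8} e_{12} - \frac{7}{3} e_{14} - \frac{21}{8} e_{24} + \frac{7}{8} e_{124}
step 2: -21 + 7 e_{1} + 98 e_{2} - \frac{49}{4} e_{3} - 21 e_{4} - \frac{56}{3} e_{12} + \frac{7}{3} e_{13} + 15 e_{14} + \frac{21}{8} e_{23} + 98 e_{24} - \frac{49}{4} e_{34} - \frac{7}{8} e_{123} + \frac{154}{3} e_{124} - \frac{77}{12} e_{134} + \frac{21}{8} e_{234} - \frac{15}{8} e_{1234}
step 3: 322 - \frac{67}{3} e_{1} - 630 e_{2} + \frac{1547}{16} e_{3} - 70 e_{4} - 282 e_{12} + \frac{343}{16} e_{13} - \frac{119}{3} e_{14} - \frac{2975}{24} e_{23} - 546 e_{24} + \frac{805}{16} e_{34} - \frac{1793}{36} e_{123} + 94 e_{124} - \frac{325}{48} e_{134} + \frac{2219}{24} e_{234} - \frac{1421}{72} e_{1234}
step 4: \frac{3539}{36} + \frac{805}{12} e_{1} + \frac{476}{9} e_{3} + \frac{343}{12} e_{4} + \frac{280}{3} e_{13} + \frac{1547}{12} e_{14} + \frac{268}{9} e_{34} - \frac{1288}{3} e_{134}
Answer: \frac{3539}{36} + \frac{805}{12} e_{1} + \frac{476}{9} e_{3} + \frac{343}{12} e_{4} + \frac{280}{3} e_{13} + \frac{1547}{12} e_{14} + \frac{268}{9} e_{34} - \frac{1288}{3} e_{134}


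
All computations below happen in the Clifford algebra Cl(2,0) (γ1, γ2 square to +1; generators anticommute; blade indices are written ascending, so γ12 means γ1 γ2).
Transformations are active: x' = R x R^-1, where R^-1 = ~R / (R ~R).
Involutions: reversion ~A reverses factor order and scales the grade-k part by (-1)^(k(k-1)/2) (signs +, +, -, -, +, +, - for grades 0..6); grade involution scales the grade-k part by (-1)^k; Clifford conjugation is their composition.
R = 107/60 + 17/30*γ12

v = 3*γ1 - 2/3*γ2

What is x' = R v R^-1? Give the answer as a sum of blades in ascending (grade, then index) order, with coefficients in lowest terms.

~R = 107/60 - 17/30*γ12, and R ~R = 2521/720, so R^-1 = ~R / (2521/720).
R v = 179/36*γ1 - 26/9*γ2
Answer: 15617/7563*γ1 - 5738/2521*γ2


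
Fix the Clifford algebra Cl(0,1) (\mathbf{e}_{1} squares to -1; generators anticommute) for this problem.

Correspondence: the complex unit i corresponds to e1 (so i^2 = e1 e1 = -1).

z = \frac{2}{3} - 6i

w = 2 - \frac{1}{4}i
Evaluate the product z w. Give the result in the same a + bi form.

In blades: z = \frac{2}{3} - 6 e_{1}, w = 2 - \frac{1}{4} e_{1}.
Distribute z over w term by term (generator squares from the signature, products reordered to ascending indices): (\frac{2}{3})*w = \frac{4}{3} - \frac{1}{6} e_{1}; (-6 e_{1})*w = -\frac{3}{2} - 12 e_{1}.
Sum: -\frac{1}{6} - \frac{73}{6} e_{1}; translating back through the correspondence:
Answer: -\frac{1}{6} - \frac{73}{6}i


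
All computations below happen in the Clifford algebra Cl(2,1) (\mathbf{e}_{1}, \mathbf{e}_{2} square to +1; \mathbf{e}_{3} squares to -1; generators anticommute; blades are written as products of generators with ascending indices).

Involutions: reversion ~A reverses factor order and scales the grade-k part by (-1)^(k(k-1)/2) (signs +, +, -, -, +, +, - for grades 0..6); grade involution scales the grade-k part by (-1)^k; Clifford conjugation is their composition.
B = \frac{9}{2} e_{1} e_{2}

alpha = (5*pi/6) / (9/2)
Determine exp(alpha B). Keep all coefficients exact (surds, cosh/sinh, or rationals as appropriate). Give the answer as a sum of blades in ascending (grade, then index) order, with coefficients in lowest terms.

B^2 = (\frac{9}{2})^2*(e_{1} e_{2})^2 = \frac{81}{4}*(-1) = -\frac{81}{4} (a basis 2-blade squares to minus the product of its generators' squares).
B^2 = -\frac{81}{4} — circular case — the even/odd split gives cos and sin: l = \frac{9}{2}, alpha*l = \frac{5 \pi}{6}, so exp(alpha B) = cos(\frac{5 \pi}{6}) + (sin(\frac{5 \pi}{6})/(\frac{9}{2}))*B = - \frac{\sqrt{3}}{2} + (\frac{1}{9})*B.
Answer: - \frac{\sqrt{3}}{2} + \frac{1}{2} e_{1} e_{2}


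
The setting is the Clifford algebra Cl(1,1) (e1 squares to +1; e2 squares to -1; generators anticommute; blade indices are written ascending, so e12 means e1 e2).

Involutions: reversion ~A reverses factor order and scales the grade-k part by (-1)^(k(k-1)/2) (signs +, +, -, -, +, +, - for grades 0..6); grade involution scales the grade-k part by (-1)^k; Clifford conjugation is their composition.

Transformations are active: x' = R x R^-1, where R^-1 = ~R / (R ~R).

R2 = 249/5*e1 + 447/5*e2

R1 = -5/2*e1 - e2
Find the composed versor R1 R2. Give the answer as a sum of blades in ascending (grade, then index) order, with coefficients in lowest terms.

Distribute over the terms of R1 (each basis-blade product reordered to ascending indices, repeated generators contracted through their squares):
(-5/2*e1) R2 = -249/2 - 447/2*e12
(-e2) R2 = 447/5 + 249/5*e12
Summing the partial products and collecting blades:
Answer: -351/10 - 1737/10*e12


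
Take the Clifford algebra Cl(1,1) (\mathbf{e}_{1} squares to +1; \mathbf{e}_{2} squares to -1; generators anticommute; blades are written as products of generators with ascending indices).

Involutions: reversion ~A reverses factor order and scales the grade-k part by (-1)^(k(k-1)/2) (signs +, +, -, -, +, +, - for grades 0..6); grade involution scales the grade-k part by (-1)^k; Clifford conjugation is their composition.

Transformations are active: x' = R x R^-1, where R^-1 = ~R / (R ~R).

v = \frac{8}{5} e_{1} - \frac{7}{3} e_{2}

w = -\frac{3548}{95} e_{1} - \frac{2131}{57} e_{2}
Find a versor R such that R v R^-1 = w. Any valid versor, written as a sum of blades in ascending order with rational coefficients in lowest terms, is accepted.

Sketch: the shared square -\frac{649}{225} makes R = v + w = -\frac{3396}{95} e_{1} - \frac{2264}{57} e_{2} the natural versor; its sandwich fixes that direction, negates (v - w)/2, and sends v to w.
Answer: -\frac{3396}{95} e_{1} - \frac{2264}{57} e_{2}
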